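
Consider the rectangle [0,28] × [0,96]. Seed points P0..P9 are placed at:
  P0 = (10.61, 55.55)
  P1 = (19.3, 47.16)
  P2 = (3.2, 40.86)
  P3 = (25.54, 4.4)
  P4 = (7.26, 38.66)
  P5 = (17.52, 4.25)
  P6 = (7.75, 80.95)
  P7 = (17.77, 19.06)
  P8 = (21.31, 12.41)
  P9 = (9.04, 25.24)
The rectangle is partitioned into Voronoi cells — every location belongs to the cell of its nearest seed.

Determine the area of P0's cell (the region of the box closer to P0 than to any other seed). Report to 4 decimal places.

1. box [0,28]×[0,96]: [(0, 0) (28, 0) (28, 96) (0, 96)]
2. ⊥bis P0·P1 via (14.955,51.355): [(0, 35.8653) (28, 64.8664) (28, 96) (0, 96)]  |A|=1277.7561
3. ⊥bis P0·P2 via (6.905,48.205): [(0, 51.6881) (10.2733, 46.5059) (28, 64.8664) (28, 96) (0, 96)]  |A|=1196.4797
4. ⊥bis P0·P3 via (18.075,29.975): [(0, 51.6881) (10.2733, 46.5059) (28, 64.8664) (28, 96) (0, 96)]  |A|=1196.4797
5. ⊥bis P0·P4 via (8.935,47.105): [(0, 51.6881) (9.1834, 47.0557) (10.5437, 46.7859) (28, 64.8664) (28, 96) (0, 96)]  |A|=1196.2528
6. ⊥bis P0·P5 via (14.065,29.9): [(0, 51.6881) (9.1834, 47.0557) (10.5437, 46.7859) (28, 64.8664) (28, 96) (0, 96)]  |A|=1196.2528
7. ⊥bis P0·P6 via (9.18,68.25): [(0, 67.2163) (0, 51.6881) (9.1834, 47.0557) (10.5437, 46.7859) (28, 64.8664) (28, 70.3691)]  |A|=434.4491
8. ⊥bis P0·P7 via (14.19,37.305): [(0, 67.2163) (0, 51.6881) (9.1834, 47.0557) (10.5437, 46.7859) (28, 64.8664) (28, 70.3691)]  |A|=434.4491
9. ⊥bis P0·P8 via (15.96,33.98): [(0, 67.2163) (0, 51.6881) (9.1834, 47.0557) (10.5437, 46.7859) (28, 64.8664) (28, 70.3691)]  |A|=434.4491
10. ⊥bis P0·P9 via (9.825,40.395): [(0, 67.2163) (0, 51.6881) (9.1834, 47.0557) (10.5437, 46.7859) (28, 64.8664) (28, 70.3691)]  |A|=434.4491
11. canonical 6-gon: [(0, 67.2163) (0, 51.6881) (9.1834, 47.0557) (10.5437, 46.7859) (28, 64.8664) (28, 70.3691)]
12. shoelace: 434.4491

Area of P0's cell: 434.4491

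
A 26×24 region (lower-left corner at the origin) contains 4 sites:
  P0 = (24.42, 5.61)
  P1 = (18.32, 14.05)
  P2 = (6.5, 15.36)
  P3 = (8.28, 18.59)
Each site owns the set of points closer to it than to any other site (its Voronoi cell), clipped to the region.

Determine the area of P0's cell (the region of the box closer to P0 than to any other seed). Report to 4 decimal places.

1. box [0,26]×[0,24]: [(0, 0) (26, 0) (26, 24) (0, 24)]
2. ⊥bis P0·P1 via (21.37,9.83): [(7.7691, 0) (26, 0) (26, 13.1763)]  |A|=120.1078
3. ⊥bis P0·P2 via (15.46,10.485): [(11.0425, 2.3658) (9.7553, 0) (26, 0) (26, 13.1763)]  |A|=117.7585
4. ⊥bis P0·P3 via (16.35,12.1): [(11.0425, 2.3658) (9.7553, 0) (26, 0) (26, 13.1763)]  |A|=117.7585
5. canonical 4-gon: [(11.0425, 2.3658) (9.7553, 0) (26, 0) (26, 13.1763)]
6. shoelace: 117.7585

Area of P0's cell: 117.7585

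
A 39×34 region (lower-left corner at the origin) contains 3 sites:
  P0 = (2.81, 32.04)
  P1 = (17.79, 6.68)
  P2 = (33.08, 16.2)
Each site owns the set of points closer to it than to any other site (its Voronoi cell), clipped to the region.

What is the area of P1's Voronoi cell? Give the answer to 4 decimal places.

Area of P1's cell: 504.7856

1. box [0,39]×[0,34]: [(0, 0) (39, 0) (39, 34) (0, 34)]
2. ⊥bis P1·P0 via (10.3,19.36): [(0, 13.2759) (0, 0) (39, 0) (39, 34) (35.0844, 34)]  |A|=962.4528
3. ⊥bis P1·P2 via (25.435,11.44): [(17.7601, 23.7666) (0, 13.2759) (0, 0) (32.5579, 0)]  |A|=504.7856
4. canonical 4-gon: [(17.7601, 23.7666) (0, 13.2759) (0, 0) (32.5579, 0)]
5. shoelace: 504.7856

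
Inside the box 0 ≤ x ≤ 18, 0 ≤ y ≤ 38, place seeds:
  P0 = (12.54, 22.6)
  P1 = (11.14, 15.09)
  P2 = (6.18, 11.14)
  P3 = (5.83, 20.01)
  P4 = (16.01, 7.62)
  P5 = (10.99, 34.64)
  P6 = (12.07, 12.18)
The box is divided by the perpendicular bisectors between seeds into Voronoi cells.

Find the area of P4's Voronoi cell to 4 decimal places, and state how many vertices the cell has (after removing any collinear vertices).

1. box [0,18]×[0,38]: [(0, 0) (18, 0) (18, 38) (0, 38)]
2. ⊥bis P4·P0 via (14.275,15.11): [(0, 11.8033) (0, 0) (18, 0) (18, 15.9729)]  |A|=249.9856
3. ⊥bis P4·P1 via (13.575,11.355): [(0, 2.5049) (0, 0) (18, 0) (18, 14.2398)]  |A|=150.7027
4. ⊥bis P4·P2 via (11.095,9.38): [(11.2623, 9.8473) (7.7361, 0) (18, 0) (18, 14.2398)]  |A|=98.5072
5. ⊥bis P4·P3 via (10.92,13.815): [(11.2623, 9.8473) (7.7361, 0) (18, 0) (18, 14.2398)]  |A|=98.5072
6. ⊥bis P4·P5 via (13.5,21.13): [(11.2623, 9.8473) (7.7361, 0) (18, 0) (18, 14.2398)]  |A|=98.5072
7. ⊥bis P4·P6 via (14.04,9.9): [(10.0452, 6.4484) (7.7361, 0) (18, 0) (18, 13.3216)]  |A|=86.0777
8. canonical 4-gon: [(10.0452, 6.4484) (7.7361, 0) (18, 0) (18, 13.3216)]
9. shoelace: 86.0777

Area of P4's cell: 86.0777 (4 vertices)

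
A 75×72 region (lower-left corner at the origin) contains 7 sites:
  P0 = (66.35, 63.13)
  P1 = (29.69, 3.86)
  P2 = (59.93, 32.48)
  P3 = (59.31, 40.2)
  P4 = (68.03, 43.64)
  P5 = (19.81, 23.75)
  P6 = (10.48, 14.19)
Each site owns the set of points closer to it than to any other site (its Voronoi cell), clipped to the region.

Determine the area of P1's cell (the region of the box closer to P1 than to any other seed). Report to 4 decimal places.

Area of P1's cell: 601.6804

1. box [0,75]×[0,72]: [(0, 0) (75, 0) (75, 72) (0, 72)]
2. ⊥bis P1·P0 via (48.02,33.495): [(0, 63.1966) (0, 0) (75, 0) (75, 16.8072)]  |A|=3000.1415
3. ⊥bis P1·P2 via (44.81,18.17): [(5.2955, 59.9212) (0, 63.1966) (0, 0) (62.0066, 0)]  |A|=2025.083
4. ⊥bis P1·P3 via (44.5,22.03): [(29.8743, 33.9511) (0, 58.3011) (0, 0) (62.0066, 0)]  |A|=1923.4483
5. ⊥bis P1·P4 via (48.86,23.75): [(29.8743, 33.9511) (0, 58.3011) (0, 0) (62.0066, 0)]  |A|=1923.4483
6. ⊥bis P1·P5 via (24.75,13.805): [(41.2052, 21.9788) (0, 1.5109) (0, 0) (62.0066, 0)]  |A|=712.5445
7. ⊥bis P1·P6 via (20.085,9.025): [(41.2052, 21.9788) (21.892, 12.3853) (15.2319, 0) (62.0066, 0)]  |A|=601.6804
8. canonical 4-gon: [(41.2052, 21.9788) (21.892, 12.3853) (15.2319, 0) (62.0066, 0)]
9. shoelace: 601.6804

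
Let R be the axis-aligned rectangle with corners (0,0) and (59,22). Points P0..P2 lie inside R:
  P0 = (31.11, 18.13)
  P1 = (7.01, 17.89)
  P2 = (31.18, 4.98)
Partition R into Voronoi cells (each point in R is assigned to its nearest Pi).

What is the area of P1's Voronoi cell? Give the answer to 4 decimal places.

Area of P1's cell: 384.9339

1. box [0,59]×[0,22]: [(0, 0) (59, 0) (59, 22) (0, 22)]
2. ⊥bis P1·P0 via (19.06,18.01): [(0, 0) (19.2394, 0) (19.0203, 22) (0, 22)]  |A|=420.8558
3. ⊥bis P1·P2 via (19.095,11.435): [(0, 0) (12.9872, 0) (19.1249, 11.491) (19.0203, 22) (0, 22)]  |A|=384.9339
4. canonical 5-gon: [(0, 0) (12.9872, 0) (19.1249, 11.491) (19.0203, 22) (0, 22)]
5. shoelace: 384.9339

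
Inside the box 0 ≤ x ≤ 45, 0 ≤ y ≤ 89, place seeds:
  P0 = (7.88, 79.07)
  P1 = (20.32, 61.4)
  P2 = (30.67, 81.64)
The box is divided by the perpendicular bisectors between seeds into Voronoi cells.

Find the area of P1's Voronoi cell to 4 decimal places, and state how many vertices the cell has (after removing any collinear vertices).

1. box [0,45]×[0,89]: [(0, 0) (45, 0) (45, 89) (0, 89)]
2. ⊥bis P1·P0 via (14.1,70.235): [(0, 60.3083) (0, 0) (45, 0) (45, 89) (40.7541, 89)]  |A|=3420.3481
3. ⊥bis P1·P2 via (25.495,71.52): [(19.9517, 74.3547) (0, 60.3083) (0, 0) (45, 0) (45, 61.5459)]  |A|=3045.4165
4. canonical 5-gon: [(19.9517, 74.3547) (0, 60.3083) (0, 0) (45, 0) (45, 61.5459)]
5. shoelace: 3045.4165

Area of P1's cell: 3045.4165 (5 vertices)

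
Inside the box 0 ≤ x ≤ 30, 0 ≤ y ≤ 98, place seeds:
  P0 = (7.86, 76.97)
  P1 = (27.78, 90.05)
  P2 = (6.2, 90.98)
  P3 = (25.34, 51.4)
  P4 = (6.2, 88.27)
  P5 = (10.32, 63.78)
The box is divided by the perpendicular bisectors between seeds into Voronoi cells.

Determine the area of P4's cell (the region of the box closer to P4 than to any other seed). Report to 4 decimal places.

1. box [0,30]×[0,98]: [(0, 0) (30, 0) (30, 98) (0, 98)]
2. ⊥bis P4·P0 via (7.03,82.62): [(0, 81.5873) (30, 85.9944) (30, 98) (0, 98)]  |A|=426.2756
3. ⊥bis P4·P1 via (16.99,89.16): [(0, 81.5873) (17.4037, 84.1439) (16.2608, 98) (0, 98)]  |A|=255.4771
4. ⊥bis P4·P2 via (6.2,89.625): [(0, 89.625) (0, 81.5873) (17.4037, 84.1439) (16.9516, 89.625)]  |A|=116.3998
5. ⊥bis P4·P3 via (15.77,69.835): [(0, 89.625) (0, 81.5873) (17.4037, 84.1439) (16.9516, 89.625)]  |A|=116.3998
6. ⊥bis P4·P5 via (8.26,76.025): [(0, 89.625) (0, 81.5873) (17.4037, 84.1439) (16.9516, 89.625)]  |A|=116.3998
7. canonical 4-gon: [(0, 89.625) (0, 81.5873) (17.4037, 84.1439) (16.9516, 89.625)]
8. shoelace: 116.3998

Area of P4's cell: 116.3998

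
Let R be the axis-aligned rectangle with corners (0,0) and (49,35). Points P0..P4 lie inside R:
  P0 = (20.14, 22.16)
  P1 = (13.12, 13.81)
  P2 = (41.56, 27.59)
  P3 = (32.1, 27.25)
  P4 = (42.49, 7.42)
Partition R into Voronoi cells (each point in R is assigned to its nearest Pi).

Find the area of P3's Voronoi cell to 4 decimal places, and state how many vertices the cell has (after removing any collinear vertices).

1. box [0,49]×[0,35]: [(0, 0) (49, 0) (49, 35) (0, 35)]
2. ⊥bis P3·P0 via (26.12,24.705): [(36.6341, 0) (49, 0) (49, 35) (21.7386, 35)]  |A|=693.478
3. ⊥bis P3·P1 via (22.61,20.53): [(35.8606, 1.8175) (37.1476, 0) (49, 0) (49, 35) (21.7386, 35)]  |A|=693.0114
4. ⊥bis P3·P2 via (36.83,27.42): [(35.8606, 1.8175) (37.1476, 0) (37.8155, 0) (36.5576, 35) (21.7386, 35)]  |A|=279.54
5. ⊥bis P3·P4 via (37.295,17.335): [(30.7222, 13.8912) (37.1944, 17.2823) (36.5576, 35) (21.7386, 35)]  |A|=214.8212
6. canonical 4-gon: [(30.7222, 13.8912) (37.1944, 17.2823) (36.5576, 35) (21.7386, 35)]
7. shoelace: 214.8212

Area of P3's cell: 214.8212 (4 vertices)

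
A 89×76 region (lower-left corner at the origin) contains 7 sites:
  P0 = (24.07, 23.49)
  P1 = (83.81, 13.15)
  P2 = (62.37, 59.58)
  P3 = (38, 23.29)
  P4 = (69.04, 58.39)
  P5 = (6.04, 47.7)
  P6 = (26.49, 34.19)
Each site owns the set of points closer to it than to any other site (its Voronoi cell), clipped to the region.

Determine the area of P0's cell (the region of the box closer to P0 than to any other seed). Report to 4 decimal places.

Area of P0's cell: 906.4579

1. box [0,89]×[0,76]: [(0, 0) (89, 0) (89, 76) (0, 76)]
2. ⊥bis P0·P1 via (53.94,18.32): [(0, 0) (50.7691, 0) (63.9234, 76) (0, 76)]  |A|=4358.3173
3. ⊥bis P0·P2 via (43.22,41.535): [(0, 0) (50.7691, 0) (55.6711, 28.3215) (10.7437, 76) (0, 76)]  |A|=3090.5513
4. ⊥bis P0·P3 via (31.035,23.39): [(0, 0) (30.6992, 0) (31.4745, 53.9998) (10.7437, 76) (0, 76)]  |A|=2143.0865
5. ⊥bis P0·P4 via (46.555,40.94): [(0, 0) (30.6992, 0) (31.4745, 53.9998) (10.7437, 76) (0, 76)]  |A|=2143.0865
6. ⊥bis P0·P5 via (15.055,35.595): [(0, 24.383) (0, 0) (30.6992, 0) (31.3848, 47.7564)]  |A|=1115.6697
7. ⊥bis P0·P6 via (25.28,28.84): [(10.4794, 32.1874) (0, 24.383) (0, 0) (30.6992, 0) (31.0944, 27.525)]  |A|=906.4579
8. canonical 5-gon: [(10.4794, 32.1874) (0, 24.383) (0, 0) (30.6992, 0) (31.0944, 27.525)]
9. shoelace: 906.4579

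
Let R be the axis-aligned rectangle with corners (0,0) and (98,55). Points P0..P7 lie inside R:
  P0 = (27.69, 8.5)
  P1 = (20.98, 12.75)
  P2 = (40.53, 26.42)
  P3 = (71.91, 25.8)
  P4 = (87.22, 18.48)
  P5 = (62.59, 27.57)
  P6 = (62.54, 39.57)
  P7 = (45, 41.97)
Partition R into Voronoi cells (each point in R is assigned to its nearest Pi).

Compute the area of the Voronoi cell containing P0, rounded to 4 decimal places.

Area of P0's cell: 404.5242

1. box [0,98]×[0,55]: [(0, 0) (98, 0) (98, 55) (0, 55)]
2. ⊥bis P0·P1 via (24.335,10.625): [(17.6053, 0) (98, 0) (98, 55) (52.4414, 55)]  |A|=3463.7164
3. ⊥bis P0·P2 via (34.11,17.46): [(30.3642, 20.144) (17.6053, 0) (58.4779, 0)]  |A|=411.6676
4. ⊥bis P0·P3 via (49.8,17.15): [(55.7428, 1.9597) (30.3642, 20.144) (17.6053, 0) (56.5095, 0)]  |A|=409.7389
5. ⊥bis P0·P4 via (57.455,13.49): [(55.7428, 1.9597) (30.3642, 20.144) (17.6053, 0) (56.5095, 0)]  |A|=409.7389
6. ⊥bis P0·P5 via (45.14,18.035): [(52.7534, 4.1016) (30.3642, 20.144) (17.6053, 0) (54.9947, 0)]  |A|=404.5242
7. ⊥bis P0·P6 via (45.115,24.035): [(52.7534, 4.1016) (30.3642, 20.144) (17.6053, 0) (54.9947, 0)]  |A|=404.5242
8. ⊥bis P0·P7 via (36.345,25.235): [(52.7534, 4.1016) (30.3642, 20.144) (17.6053, 0) (54.9947, 0)]  |A|=404.5242
9. canonical 4-gon: [(52.7534, 4.1016) (30.3642, 20.144) (17.6053, 0) (54.9947, 0)]
10. shoelace: 404.5242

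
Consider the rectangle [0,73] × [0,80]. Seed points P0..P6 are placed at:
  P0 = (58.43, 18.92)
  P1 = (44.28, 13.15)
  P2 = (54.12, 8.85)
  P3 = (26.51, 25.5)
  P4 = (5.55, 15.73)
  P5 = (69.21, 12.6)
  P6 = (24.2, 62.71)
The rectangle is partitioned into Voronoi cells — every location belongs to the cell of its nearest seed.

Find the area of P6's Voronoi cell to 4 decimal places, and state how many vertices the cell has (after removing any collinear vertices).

Area of P6's cell: 2324.1824 (6 vertices)

1. box [0,73]×[0,80]: [(0, 0) (73, 0) (73, 80) (0, 80)]
2. ⊥bis P6·P0 via (41.315,40.815): [(0, 8.5197) (73, 65.5827) (73, 80) (0, 80)]  |A|=3135.2635
3. ⊥bis P6·P1 via (34.24,37.93): [(0, 24.0571) (41.266, 40.7767) (73, 65.5827) (73, 80) (0, 80)]  |A|=2814.6791
4. ⊥bis P6·P2 via (39.16,35.78): [(0, 24.0571) (41.266, 40.7767) (73, 65.5827) (73, 80) (0, 80)]  |A|=2814.6791
5. ⊥bis P6·P3 via (25.355,44.105): [(0, 42.531) (47.2638, 45.4651) (73, 65.5827) (73, 80) (0, 80)]  |A|=2331.5119
6. ⊥bis P6·P4 via (14.875,39.22): [(0, 45.125) (5.6509, 42.8818) (47.2638, 45.4651) (73, 65.5827) (73, 80) (0, 80)]  |A|=2324.1824
7. ⊥bis P6·P5 via (46.705,37.655): [(0, 45.125) (5.6509, 42.8818) (47.2638, 45.4651) (73, 65.5827) (73, 80) (0, 80)]  |A|=2324.1824
8. canonical 6-gon: [(0, 45.125) (5.6509, 42.8818) (47.2638, 45.4651) (73, 65.5827) (73, 80) (0, 80)]
9. shoelace: 2324.1824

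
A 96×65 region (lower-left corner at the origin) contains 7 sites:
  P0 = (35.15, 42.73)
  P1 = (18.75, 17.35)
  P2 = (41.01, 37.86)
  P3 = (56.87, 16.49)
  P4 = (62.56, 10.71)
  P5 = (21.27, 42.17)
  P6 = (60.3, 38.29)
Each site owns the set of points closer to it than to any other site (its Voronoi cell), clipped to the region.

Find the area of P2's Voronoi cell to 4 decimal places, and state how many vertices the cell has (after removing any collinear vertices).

Area of P2's cell: 402.3242 (5 vertices)

1. box [0,96]×[0,65]: [(0, 0) (96, 0) (96, 65) (0, 65)]
2. ⊥bis P2·P0 via (38.08,40.295): [(4.5925, 0) (96, 0) (96, 65) (58.6113, 65)]  |A|=4185.8763
3. ⊥bis P2·P1 via (29.88,27.605): [(28.6465, 28.9438) (55.3148, 0) (96, 0) (96, 65) (58.6113, 65)]  |A|=3451.8292
4. ⊥bis P2·P3 via (48.94,27.175): [(28.6465, 28.9438) (37.8558, 18.9487) (96, 62.1011) (96, 65) (58.6113, 65)]  |A|=1260.9517
5. ⊥bis P2·P4 via (51.785,24.285): [(28.6465, 28.9438) (37.8558, 18.9487) (96, 62.1011) (96, 65) (58.6113, 65)]  |A|=1260.9517
6. ⊥bis P2·P5 via (31.14,40.015): [(28.7499, 29.0682) (28.7081, 28.8769) (37.8558, 18.9487) (96, 62.1011) (96, 65) (58.6113, 65)]  |A|=1260.9444
7. ⊥bis P2·P6 via (50.655,38.075): [(50.2783, 54.9731) (28.7499, 29.0682) (28.7081, 28.8769) (37.8558, 18.9487) (50.8661, 28.6045)]  |A|=402.3242
8. canonical 5-gon: [(50.2783, 54.9731) (28.7499, 29.0682) (28.7081, 28.8769) (37.8558, 18.9487) (50.8661, 28.6045)]
9. shoelace: 402.3242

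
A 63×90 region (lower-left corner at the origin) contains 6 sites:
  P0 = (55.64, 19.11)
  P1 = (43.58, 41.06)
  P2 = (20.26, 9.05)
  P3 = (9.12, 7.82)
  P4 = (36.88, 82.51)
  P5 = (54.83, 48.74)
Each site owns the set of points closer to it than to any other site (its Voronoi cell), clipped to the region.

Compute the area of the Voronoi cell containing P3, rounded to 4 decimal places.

1. box [0,63]×[0,90]: [(0, 0) (63, 0) (63, 90) (0, 90)]
2. ⊥bis P3·P0 via (32.38,13.465): [(0, 0) (35.6478, 0) (13.8056, 90) (0, 90)]  |A|=2225.4056
3. ⊥bis P3·P1 via (26.35,24.44): [(0, 51.7571) (0, 0) (35.6478, 0) (30.8482, 19.7767)]  |A|=1150.8054
4. ⊥bis P3·P2 via (14.69,8.435): [(11.1872, 40.1593) (0, 51.7571) (0, 0) (15.6213, 0)]  |A|=603.1802
5. ⊥bis P3·P4 via (23,45.165): [(11.1872, 40.1593) (0, 51.7571) (0, 0) (15.6213, 0)]  |A|=603.1802
6. ⊥bis P3·P5 via (31.975,28.28): [(11.1872, 40.1593) (0, 51.7571) (0, 0) (15.6213, 0)]  |A|=603.1802
7. canonical 4-gon: [(11.1872, 40.1593) (0, 51.7571) (0, 0) (15.6213, 0)]
8. shoelace: 603.1802

Area of P3's cell: 603.1802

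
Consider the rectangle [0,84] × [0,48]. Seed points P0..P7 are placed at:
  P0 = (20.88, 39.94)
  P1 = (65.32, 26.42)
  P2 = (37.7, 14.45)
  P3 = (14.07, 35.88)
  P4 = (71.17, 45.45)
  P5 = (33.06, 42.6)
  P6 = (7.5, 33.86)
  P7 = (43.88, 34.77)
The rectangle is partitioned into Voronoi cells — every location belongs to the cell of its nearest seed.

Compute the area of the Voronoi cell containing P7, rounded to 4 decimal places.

Area of P7's cell: 437.1510

1. box [0,84]×[0,48]: [(0, 0) (84, 0) (84, 48) (0, 48)]
2. ⊥bis P7·P0 via (32.38,37.355): [(23.9832, 0) (84, 0) (84, 48) (34.7728, 48)]  |A|=2621.8546
3. ⊥bis P7·P1 via (54.6,30.595): [(23.9832, 0) (42.6845, 0) (61.3785, 48) (34.7728, 48)]  |A|=1087.3675
4. ⊥bis P7·P2 via (40.79,24.61): [(30.2366, 27.8196) (51.0534, 21.4885) (61.3785, 48) (34.7728, 48)]  |A|=577.0829
5. ⊥bis P7·P3 via (28.975,35.325): [(30.2366, 27.8196) (51.0534, 21.4885) (61.3785, 48) (34.7728, 48)]  |A|=577.0829
6. ⊥bis P7·P4 via (57.525,40.11): [(30.2366, 27.8196) (51.0534, 21.4885) (57.9163, 39.1101) (54.4372, 48) (34.7728, 48)]  |A|=546.2293
7. ⊥bis P7·P5 via (38.47,38.685): [(30.5403, 27.7273) (51.0534, 21.4885) (57.9163, 39.1101) (54.4372, 48) (45.2109, 48)]  |A|=437.151
8. ⊥bis P7·P6 via (25.69,34.315): [(30.5403, 27.7273) (51.0534, 21.4885) (57.9163, 39.1101) (54.4372, 48) (45.2109, 48)]  |A|=437.151
9. canonical 5-gon: [(30.5403, 27.7273) (51.0534, 21.4885) (57.9163, 39.1101) (54.4372, 48) (45.2109, 48)]
10. shoelace: 437.151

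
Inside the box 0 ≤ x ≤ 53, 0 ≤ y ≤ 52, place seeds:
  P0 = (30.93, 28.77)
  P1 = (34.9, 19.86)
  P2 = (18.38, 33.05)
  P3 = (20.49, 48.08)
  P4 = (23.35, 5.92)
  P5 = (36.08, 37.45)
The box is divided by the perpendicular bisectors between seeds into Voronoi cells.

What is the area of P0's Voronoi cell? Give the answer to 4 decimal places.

Area of P0's cell: 164.3127

1. box [0,53]×[0,52]: [(0, 0) (53, 0) (53, 52) (0, 52)]
2. ⊥bis P0·P1 via (32.915,24.315): [(0, 9.6492) (53, 33.2642) (53, 52) (0, 52)]  |A|=1618.7955
3. ⊥bis P0·P2 via (24.655,30.91): [(20.5228, 18.7935) (53, 33.2642) (53, 52) (31.8474, 52)]  |A|=655.4444
4. ⊥bis P0·P3 via (25.71,38.425): [(27.5588, 39.4245) (20.5228, 18.7935) (53, 33.2642) (53, 52) (50.8185, 52)]  |A|=536.1592
5. ⊥bis P0·P4 via (27.14,17.345): [(27.5588, 39.4245) (20.7516, 19.4642) (21.4834, 19.2215) (53, 33.2642) (53, 52) (50.8185, 52)]  |A|=535.886
6. ⊥bis P0·P5 via (33.505,33.11): [(26.7684, 37.107) (20.7516, 19.4642) (21.4834, 19.2215) (41.7178, 28.2372)]  |A|=164.3127
7. canonical 4-gon: [(26.7684, 37.107) (20.7516, 19.4642) (21.4834, 19.2215) (41.7178, 28.2372)]
8. shoelace: 164.3127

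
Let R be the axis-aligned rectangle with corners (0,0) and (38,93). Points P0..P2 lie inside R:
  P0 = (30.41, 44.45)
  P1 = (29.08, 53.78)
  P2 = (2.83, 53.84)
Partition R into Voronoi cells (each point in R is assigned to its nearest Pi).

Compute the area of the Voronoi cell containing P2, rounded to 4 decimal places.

Area of P2's cell: 1106.4206

1. box [0,38]×[0,93]: [(0, 0) (38, 0) (38, 93) (0, 93)]
2. ⊥bis P2·P0 via (16.62,49.145): [(0, 0.3293) (31.5511, 93) (0, 93)]  |A|=1461.9294
3. ⊥bis P2·P1 via (15.955,53.81): [(0, 0.3293) (15.9398, 47.1471) (16.0446, 93) (0, 93)]  |A|=1106.4206
4. canonical 4-gon: [(0, 0.3293) (15.9398, 47.1471) (16.0446, 93) (0, 93)]
5. shoelace: 1106.4206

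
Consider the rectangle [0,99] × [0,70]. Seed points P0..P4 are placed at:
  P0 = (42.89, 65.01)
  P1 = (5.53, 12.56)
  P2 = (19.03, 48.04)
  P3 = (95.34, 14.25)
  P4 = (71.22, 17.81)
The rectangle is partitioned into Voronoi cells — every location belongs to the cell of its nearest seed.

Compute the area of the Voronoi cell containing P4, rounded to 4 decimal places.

Area of P4's cell: 2035.8557

1. box [0,99]×[0,70]: [(0, 0) (99, 0) (99, 70) (0, 70)]
2. ⊥bis P4·P0 via (57.055,41.41): [(0, 7.1649) (0, 0) (99, 0) (99, 66.5859)]  |A|=3650.6645
3. ⊥bis P4·P1 via (38.375,15.185): [(37.2301, 29.5108) (39.5886, 0) (99, 0) (99, 66.5859)]  |A|=2933.1431
4. ⊥bis P4·P2 via (45.125,32.925): [(46.301, 34.9553) (37.9475, 20.5336) (39.5886, 0) (99, 0) (99, 66.5859)]  |A|=2890.4738
5. ⊥bis P4·P3 via (83.28,16.03): [(89.9391, 61.1474) (46.301, 34.9553) (37.9475, 20.5336) (39.5886, 0) (80.914, 0)]  |A|=2035.8557
6. canonical 5-gon: [(89.9391, 61.1474) (46.301, 34.9553) (37.9475, 20.5336) (39.5886, 0) (80.914, 0)]
7. shoelace: 2035.8557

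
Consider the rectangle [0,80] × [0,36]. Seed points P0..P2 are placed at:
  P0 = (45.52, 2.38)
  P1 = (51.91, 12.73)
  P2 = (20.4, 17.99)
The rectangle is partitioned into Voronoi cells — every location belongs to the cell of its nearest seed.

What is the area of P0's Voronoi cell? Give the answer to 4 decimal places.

1. box [0,80]×[0,36]: [(0, 0) (80, 0) (80, 36) (0, 36)]
2. ⊥bis P0·P1 via (48.715,7.555): [(0, 0) (60.952, 0) (2.6421, 36) (0, 36)]  |A|=1144.6935
3. ⊥bis P0·P2 via (32.96,10.185): [(26.6309, 0) (60.952, 0) (36.1473, 15.3142)]  |A|=262.7994
4. canonical 3-gon: [(26.6309, 0) (60.952, 0) (36.1473, 15.3142)]
5. shoelace: 262.7994

Area of P0's cell: 262.7994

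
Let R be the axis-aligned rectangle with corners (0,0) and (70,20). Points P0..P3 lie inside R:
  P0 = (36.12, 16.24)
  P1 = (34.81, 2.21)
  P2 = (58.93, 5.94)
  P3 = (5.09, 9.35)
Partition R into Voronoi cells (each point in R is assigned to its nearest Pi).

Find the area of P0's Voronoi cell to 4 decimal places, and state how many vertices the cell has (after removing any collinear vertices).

Area of P0's cell: 307.7533 (4 vertices)

1. box [0,70]×[0,20]: [(0, 0) (70, 0) (70, 20) (0, 20)]
2. ⊥bis P0·P1 via (35.465,9.225): [(0, 12.5364) (70, 6.0004) (70, 20) (0, 20)]  |A|=751.2108
3. ⊥bis P0·P2 via (47.525,11.09): [(0, 12.5364) (46.229, 8.2199) (51.5484, 20) (0, 20)]  |A|=476.1383
4. ⊥bis P0·P3 via (20.605,12.795): [(21.0999, 10.5663) (46.229, 8.2199) (51.5484, 20) (19.0052, 20)]  |A|=307.7533
5. canonical 4-gon: [(21.0999, 10.5663) (46.229, 8.2199) (51.5484, 20) (19.0052, 20)]
6. shoelace: 307.7533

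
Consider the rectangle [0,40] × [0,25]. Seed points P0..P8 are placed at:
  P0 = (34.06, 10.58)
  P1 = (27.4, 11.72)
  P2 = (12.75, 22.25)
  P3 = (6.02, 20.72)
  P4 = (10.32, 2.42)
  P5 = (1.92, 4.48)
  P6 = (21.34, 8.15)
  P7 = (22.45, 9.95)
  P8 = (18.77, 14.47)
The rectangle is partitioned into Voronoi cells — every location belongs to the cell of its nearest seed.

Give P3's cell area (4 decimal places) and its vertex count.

1. box [0,40]×[0,25]: [(0, 0) (40, 0) (40, 25) (0, 25)]
2. ⊥bis P3·P0 via (20.04,15.65): [(0, 0) (14.3805, 0) (23.4212, 25) (0, 25)]  |A|=472.5219
3. ⊥bis P3·P1 via (16.71,16.22): [(0, 0) (9.8821, 0) (20.406, 25) (0, 25)]  |A|=378.6013
4. ⊥bis P3·P2 via (9.385,21.485): [(0, 0) (9.8821, 0) (12.7309, 6.7674) (8.5859, 25) (0, 25)]  |A|=270.846
5. ⊥bis P3·P4 via (8.17,11.57): [(0, 9.6503) (11.4632, 12.3438) (8.5859, 25) (0, 25)]  |A|=142.3106
6. ⊥bis P3·P5 via (3.97,12.6): [(0, 13.6023) (8.1077, 11.5554) (11.4632, 12.3438) (8.5859, 25) (0, 25)]  |A|=126.2897
7. ⊥bis P3·P6 via (13.68,14.435): [(0, 13.6023) (8.1077, 11.5554) (11.4632, 12.3438) (8.5859, 25) (0, 25)]  |A|=126.2897
8. ⊥bis P3·P7 via (14.235,15.335): [(0, 13.6023) (8.1077, 11.5554) (11.4632, 12.3438) (8.5859, 25) (0, 25)]  |A|=126.2897
9. ⊥bis P3·P8 via (12.395,17.595): [(0, 13.6023) (8.1077, 11.5554) (9.6071, 11.9077) (10.9428, 14.6326) (8.5859, 25) (0, 25)]  |A|=124.0522
10. canonical 6-gon: [(0, 13.6023) (8.1077, 11.5554) (9.6071, 11.9077) (10.9428, 14.6326) (8.5859, 25) (0, 25)]
11. shoelace: 124.0522

Area of P3's cell: 124.0522 (6 vertices)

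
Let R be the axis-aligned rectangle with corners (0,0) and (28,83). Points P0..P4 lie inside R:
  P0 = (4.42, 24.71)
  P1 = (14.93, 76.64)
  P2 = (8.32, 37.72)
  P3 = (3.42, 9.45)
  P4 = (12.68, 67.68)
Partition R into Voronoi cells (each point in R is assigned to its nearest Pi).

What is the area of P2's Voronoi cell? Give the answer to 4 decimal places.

Area of P2's cell: 651.3611

1. box [0,28]×[0,83]: [(0, 0) (28, 0) (28, 83) (0, 83)]
2. ⊥bis P2·P0 via (6.37,31.215): [(0, 33.1245) (28, 24.731) (28, 83) (0, 83)]  |A|=1514.0227
3. ⊥bis P2·P1 via (11.625,57.18): [(0, 59.1543) (0, 33.1245) (28, 24.731) (28, 54.3989)]  |A|=779.7687
4. ⊥bis P2·P3 via (5.87,23.585): [(0, 59.1543) (0, 33.1245) (28, 24.731) (28, 54.3989)]  |A|=779.7687
5. ⊥bis P2·P4 via (10.5,52.7): [(0, 54.228) (0, 33.1245) (28, 24.731) (28, 50.1533)]  |A|=651.3611
6. canonical 4-gon: [(0, 54.228) (0, 33.1245) (28, 24.731) (28, 50.1533)]
7. shoelace: 651.3611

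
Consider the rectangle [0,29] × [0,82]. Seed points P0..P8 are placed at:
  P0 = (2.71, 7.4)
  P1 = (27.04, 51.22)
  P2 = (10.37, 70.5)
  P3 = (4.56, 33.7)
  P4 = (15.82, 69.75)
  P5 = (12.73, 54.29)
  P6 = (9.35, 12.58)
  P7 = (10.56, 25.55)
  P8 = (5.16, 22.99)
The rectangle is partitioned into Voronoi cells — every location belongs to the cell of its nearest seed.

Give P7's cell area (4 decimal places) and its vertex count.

Area of P7's cell: 341.5334 (5 vertices)

1. box [0,29]×[0,82]: [(0, 0) (29, 0) (29, 82) (0, 82)]
2. ⊥bis P7·P0 via (6.635,16.475): [(0, 19.3447) (29, 6.802) (29, 82) (0, 82)]  |A|=1998.8733
3. ⊥bis P7·P1 via (18.8,38.385): [(0, 50.4545) (0, 19.3447) (29, 6.802) (29, 31.8367)]  |A|=814.0951
4. ⊥bis P7·P2 via (10.465,48.025): [(3.828, 47.9969) (0, 47.9808) (0, 19.3447) (29, 6.802) (29, 31.8367)]  |A|=809.3603
5. ⊥bis P7·P3 via (7.56,29.625): [(19.152, 38.159) (0, 24.0594) (0, 19.3447) (29, 6.802) (29, 31.8367)]  |A|=561.3349
6. ⊥bis P7·P4 via (13.19,47.65): [(19.152, 38.159) (0, 24.0594) (0, 19.3447) (29, 6.802) (29, 31.8367)]  |A|=561.3349
7. ⊥bis P7·P5 via (11.645,39.92): [(19.152, 38.159) (0, 24.0594) (0, 19.3447) (29, 6.802) (29, 31.8367)]  |A|=561.3349
8. ⊥bis P7·P6 via (9.955,19.065): [(19.152, 38.159) (0, 24.0594) (0, 19.9937) (29, 17.2882) (29, 31.8367)]  |A|=399.8729
9. ⊥bis P7·P8 via (7.86,24.27): [(19.152, 38.159) (5.9005, 28.4033) (10.3448, 19.0286) (29, 17.2882) (29, 31.8367)]  |A|=341.5334
10. canonical 5-gon: [(19.152, 38.159) (5.9005, 28.4033) (10.3448, 19.0286) (29, 17.2882) (29, 31.8367)]
11. shoelace: 341.5334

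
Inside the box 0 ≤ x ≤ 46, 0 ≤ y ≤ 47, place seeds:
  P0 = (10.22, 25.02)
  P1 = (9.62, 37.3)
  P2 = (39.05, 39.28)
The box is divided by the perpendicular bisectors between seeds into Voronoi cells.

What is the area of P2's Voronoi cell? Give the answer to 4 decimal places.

Area of P2's cell: 754.2518

1. box [0,46]×[0,47]: [(0, 0) (46, 0) (46, 47) (0, 47)]
2. ⊥bis P2·P0 via (24.635,32.15): [(40.5372, 0) (46, 0) (46, 47) (17.2898, 47)]  |A|=803.0658
3. ⊥bis P2·P1 via (24.335,38.29): [(24.7659, 31.8854) (40.5372, 0) (46, 0) (46, 47) (23.749, 47)]  |A|=754.2518
4. canonical 5-gon: [(24.7659, 31.8854) (40.5372, 0) (46, 0) (46, 47) (23.749, 47)]
5. shoelace: 754.2518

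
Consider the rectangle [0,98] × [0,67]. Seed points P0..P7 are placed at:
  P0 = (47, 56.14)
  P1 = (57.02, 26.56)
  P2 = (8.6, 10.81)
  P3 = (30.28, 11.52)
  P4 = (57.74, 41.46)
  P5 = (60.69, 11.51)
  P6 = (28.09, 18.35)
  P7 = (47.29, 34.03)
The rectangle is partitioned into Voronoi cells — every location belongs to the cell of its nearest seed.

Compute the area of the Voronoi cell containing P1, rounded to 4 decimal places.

Area of P1's cell: 528.1055

1. box [0,98]×[0,67]: [(0, 0) (98, 0) (98, 67) (0, 67)]
2. ⊥bis P1·P0 via (52.01,41.35): [(0, 23.732) (0, 0) (98, 0) (98, 56.9288)]  |A|=3952.3778
3. ⊥bis P1·P2 via (32.81,18.685): [(28.0749, 33.2422) (38.8878, 0) (98, 0) (98, 56.9288)]  |A|=2972.8836
4. ⊥bis P1·P3 via (43.65,19.04): [(34.4477, 35.4009) (54.3591, 0) (98, 0) (98, 56.9288)]  |A|=2581.4394
5. ⊥bis P1·P4 via (57.38,34.01): [(34.6112, 35.1102) (54.3591, 0) (98, 0) (98, 32.0472)]  |A|=1781.8356
6. ⊥bis P1·P5 via (58.855,19.035): [(34.6112, 35.1102) (45.4864, 15.775) (98, 28.5807) (98, 32.0472)]  |A|=687.1811
7. ⊥bis P1·P6 via (42.555,22.455): [(39.0241, 34.897) (43.396, 19.4917) (45.4864, 15.775) (98, 28.5807) (98, 32.0472)]  |A|=653.6564
8. ⊥bis P1·P7 via (52.155,30.295): [(55.092, 34.1206) (43.5926, 19.1421) (45.4864, 15.775) (98, 28.5807) (98, 32.0472)]  |A|=528.1055
9. canonical 5-gon: [(55.092, 34.1206) (43.5926, 19.1421) (45.4864, 15.775) (98, 28.5807) (98, 32.0472)]
10. shoelace: 528.1055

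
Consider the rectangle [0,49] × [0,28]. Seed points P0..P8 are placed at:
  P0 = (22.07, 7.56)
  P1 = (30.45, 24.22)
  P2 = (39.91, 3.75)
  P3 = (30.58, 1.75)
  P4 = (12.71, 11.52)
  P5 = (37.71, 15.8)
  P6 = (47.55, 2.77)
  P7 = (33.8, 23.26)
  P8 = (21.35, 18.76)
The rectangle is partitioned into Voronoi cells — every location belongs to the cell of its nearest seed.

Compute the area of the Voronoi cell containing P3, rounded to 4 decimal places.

1. box [0,49]×[0,28]: [(0, 0) (49, 0) (49, 28) (0, 28)]
2. ⊥bis P3·P0 via (26.325,4.655): [(23.1469, 0) (49, 0) (49, 28) (42.2632, 28)]  |A|=456.2579
3. ⊥bis P3·P1 via (30.515,12.985): [(32.018, 12.9937) (23.1469, 0) (49, 0) (49, 13.0919)]  |A|=279.127
4. ⊥bis P3·P2 via (35.245,2.75): [(33.0479, 12.9997) (32.018, 12.9937) (23.1469, 0) (35.8345, 0)]  |A|=89.1312
5. ⊥bis P3·P4 via (21.645,6.635): [(33.0479, 12.9997) (32.018, 12.9937) (23.1469, 0) (35.8345, 0)]  |A|=89.1312
6. ⊥bis P3·P5 via (34.145,8.775): [(33.9301, 8.8841) (30.4262, 10.6622) (23.1469, 0) (35.8345, 0)]  |A|=81.5096
7. ⊥bis P3·P6 via (39.065,2.26): [(33.9301, 8.8841) (30.4262, 10.6622) (23.1469, 0) (35.8345, 0)]  |A|=81.5096
8. ⊥bis P3·P7 via (32.19,12.505): [(33.9301, 8.8841) (30.4262, 10.6622) (23.1469, 0) (35.8345, 0)]  |A|=81.5096
9. ⊥bis P3·P8 via (25.965,10.255): [(33.9301, 8.8841) (30.4262, 10.6622) (23.1469, 0) (35.8345, 0)]  |A|=81.5096
10. canonical 4-gon: [(33.9301, 8.8841) (30.4262, 10.6622) (23.1469, 0) (35.8345, 0)]
11. shoelace: 81.5096

Area of P3's cell: 81.5096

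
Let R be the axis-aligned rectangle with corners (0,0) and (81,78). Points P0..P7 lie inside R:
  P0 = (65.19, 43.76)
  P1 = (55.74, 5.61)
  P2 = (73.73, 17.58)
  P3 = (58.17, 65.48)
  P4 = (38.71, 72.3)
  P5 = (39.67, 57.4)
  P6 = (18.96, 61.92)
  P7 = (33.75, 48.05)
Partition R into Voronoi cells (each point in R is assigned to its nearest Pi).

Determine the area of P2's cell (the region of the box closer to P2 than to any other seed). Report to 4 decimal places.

1. box [0,81]×[0,78]: [(0, 0) (81, 0) (81, 78) (0, 78)]
2. ⊥bis P2·P0 via (69.46,30.67): [(0, 8.0119) (0, 0) (81, 0) (81, 34.4344)]  |A|=1719.0756
3. ⊥bis P2·P1 via (64.735,11.595): [(55.1492, 26.0018) (72.45, 0) (81, 0) (81, 34.4344)]  |A|=556.2366
4. ⊥bis P2·P3 via (65.95,41.53): [(55.1492, 26.0018) (72.45, 0) (81, 0) (81, 34.4344)]  |A|=556.2366
5. ⊥bis P2·P4 via (56.22,44.94): [(55.1492, 26.0018) (72.45, 0) (81, 0) (81, 34.4344)]  |A|=556.2366
6. ⊥bis P2·P5 via (56.7,37.49): [(55.1492, 26.0018) (72.45, 0) (81, 0) (81, 34.4344)]  |A|=556.2366
7. ⊥bis P2·P6 via (46.345,39.75): [(55.1492, 26.0018) (72.45, 0) (81, 0) (81, 34.4344)]  |A|=556.2366
8. ⊥bis P2·P7 via (53.74,32.815): [(55.1492, 26.0018) (72.45, 0) (81, 0) (81, 34.4344)]  |A|=556.2366
9. canonical 4-gon: [(55.1492, 26.0018) (72.45, 0) (81, 0) (81, 34.4344)]
10. shoelace: 556.2366

Area of P2's cell: 556.2366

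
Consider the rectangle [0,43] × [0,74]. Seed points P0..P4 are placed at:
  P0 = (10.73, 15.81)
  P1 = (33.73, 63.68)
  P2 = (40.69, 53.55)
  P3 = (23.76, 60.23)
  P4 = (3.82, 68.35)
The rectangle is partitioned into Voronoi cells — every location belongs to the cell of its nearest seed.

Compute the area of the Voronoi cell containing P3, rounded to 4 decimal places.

Area of P3's cell: 613.3600

1. box [0,43]×[0,74]: [(0, 0) (43, 0) (43, 74) (0, 74)]
2. ⊥bis P3·P0 via (17.245,38.02): [(0, 43.0786) (43, 30.4651) (43, 74) (0, 74)]  |A|=1600.8103
3. ⊥bis P3·P1 via (28.745,61.955): [(0, 43.0786) (39.2623, 31.5615) (24.577, 74) (0, 74)]  |A|=1128.5275
4. ⊥bis P3·P2 via (32.225,56.89): [(0, 43.0786) (23.998, 36.0391) (31.3048, 54.5577) (24.577, 74) (0, 74)]  |A|=970.8321
5. ⊥bis P3·P4 via (13.79,64.29): [(4.6025, 41.7285) (23.998, 36.0391) (31.3048, 54.5577) (24.577, 74) (17.7441, 74)]  |A|=613.36
6. canonical 5-gon: [(4.6025, 41.7285) (23.998, 36.0391) (31.3048, 54.5577) (24.577, 74) (17.7441, 74)]
7. shoelace: 613.36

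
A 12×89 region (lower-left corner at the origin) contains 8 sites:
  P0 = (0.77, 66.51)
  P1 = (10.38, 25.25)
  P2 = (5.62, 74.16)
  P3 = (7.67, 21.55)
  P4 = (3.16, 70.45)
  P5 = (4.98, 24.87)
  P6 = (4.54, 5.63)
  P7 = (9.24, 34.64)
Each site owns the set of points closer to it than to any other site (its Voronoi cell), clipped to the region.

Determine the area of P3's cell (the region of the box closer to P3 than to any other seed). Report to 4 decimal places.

Area of P3's cell: 97.9691

1. box [0,12]×[0,89]: [(0, 0) (12, 0) (12, 89) (0, 89)]
2. ⊥bis P3·P0 via (4.22,44.03): [(0, 43.3824) (0, 0) (12, 0) (12, 45.224)]  |A|=531.6381
3. ⊥bis P3·P1 via (9.025,23.4): [(0, 30.0102) (0, 0) (12, 0) (12, 21.221)]  |A|=307.3873
4. ⊥bis P3·P2 via (6.645,47.855): [(0, 30.0102) (0, 0) (12, 0) (12, 21.221)]  |A|=307.3873
5. ⊥bis P3·P4 via (5.415,46): [(0, 30.0102) (0, 0) (12, 0) (12, 21.221)]  |A|=307.3873
6. ⊥bis P3·P5 via (6.325,23.21): [(7.7301, 24.3484) (0, 18.0852) (0, 0) (12, 0) (12, 21.221)]  |A|=261.2968
7. ⊥bis P3·P6 via (6.105,13.59): [(7.7301, 24.3484) (0, 18.0852) (0, 14.7903) (12, 12.431) (12, 21.221)]  |A|=97.9691
8. ⊥bis P3·P7 via (8.455,28.095): [(7.7301, 24.3484) (0, 18.0852) (0, 14.7903) (12, 12.431) (12, 21.221)]  |A|=97.9691
9. canonical 5-gon: [(7.7301, 24.3484) (0, 18.0852) (0, 14.7903) (12, 12.431) (12, 21.221)]
10. shoelace: 97.9691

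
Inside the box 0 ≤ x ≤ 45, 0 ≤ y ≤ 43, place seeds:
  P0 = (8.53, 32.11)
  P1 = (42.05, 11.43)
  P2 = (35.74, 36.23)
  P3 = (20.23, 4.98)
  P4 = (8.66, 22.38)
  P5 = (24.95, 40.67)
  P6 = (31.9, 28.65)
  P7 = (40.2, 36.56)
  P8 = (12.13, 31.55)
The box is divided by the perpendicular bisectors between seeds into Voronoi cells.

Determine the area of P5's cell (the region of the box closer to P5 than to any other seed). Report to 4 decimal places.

1. box [0,45]×[0,43]: [(0, 0) (45, 0) (45, 43) (0, 43)]
2. ⊥bis P5·P0 via (16.74,36.39): [(35.7107, 0) (45, 0) (45, 43) (13.2941, 43)]  |A|=881.3973
3. ⊥bis P5·P1 via (33.5,26.05): [(24.7868, 20.9544) (45, 32.7754) (45, 43) (13.2941, 43)]  |A|=452.8239
4. ⊥bis P5·P2 via (30.345,38.45): [(23.8696, 22.7137) (32.2173, 43) (13.2941, 43)]  |A|=191.9404
5. ⊥bis P5·P3 via (22.59,22.825): [(23.8696, 22.7137) (32.2173, 43) (13.2941, 43)]  |A|=191.9404
6. ⊥bis P5·P4 via (16.805,31.525): [(21.4181, 27.4163) (24.6282, 24.5572) (32.2173, 43) (13.2941, 43)]  |A|=187.897
7. ⊥bis P5·P6 via (28.425,34.66): [(20.1394, 29.8692) (28.898, 34.9335) (32.2173, 43) (13.2941, 43)]  |A|=151.1588
8. ⊥bis P5·P7 via (32.575,38.615): [(20.1394, 29.8692) (28.898, 34.9335) (32.2173, 43) (13.2941, 43)]  |A|=151.1588
9. ⊥bis P5·P8 via (18.54,36.11): [(22.1518, 31.0328) (28.898, 34.9335) (32.2173, 43) (13.6385, 43)]  |A|=131.9027
10. canonical 4-gon: [(22.1518, 31.0328) (28.898, 34.9335) (32.2173, 43) (13.6385, 43)]
11. shoelace: 131.9027

Area of P5's cell: 131.9027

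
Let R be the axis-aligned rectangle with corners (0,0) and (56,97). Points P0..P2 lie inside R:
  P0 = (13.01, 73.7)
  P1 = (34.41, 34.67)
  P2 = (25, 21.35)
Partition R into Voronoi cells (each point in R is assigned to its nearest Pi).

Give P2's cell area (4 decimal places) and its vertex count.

Area of P2's cell: 1617.8891 (5 vertices)

1. box [0,56]×[0,97]: [(0, 0) (56, 0) (56, 97) (0, 97)]
2. ⊥bis P2·P0 via (19.005,47.525): [(0, 43.1722) (0, 0) (56, 0) (56, 55.9982)]  |A|=2776.7697
3. ⊥bis P2·P1 via (29.705,28.01): [(6.2246, 44.5978) (0, 43.1722) (0, 0) (56, 0) (56, 9.4337)]  |A|=1617.8891
4. canonical 5-gon: [(6.2246, 44.5978) (0, 43.1722) (0, 0) (56, 0) (56, 9.4337)]
5. shoelace: 1617.8891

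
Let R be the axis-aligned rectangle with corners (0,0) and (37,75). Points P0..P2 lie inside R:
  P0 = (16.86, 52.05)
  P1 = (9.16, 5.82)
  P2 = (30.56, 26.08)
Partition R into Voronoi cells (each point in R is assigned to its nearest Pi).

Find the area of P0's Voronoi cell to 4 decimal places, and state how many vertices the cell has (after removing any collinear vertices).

1. box [0,37]×[0,75]: [(0, 0) (37, 0) (37, 75) (0, 75)]
2. ⊥bis P0·P1 via (13.01,28.935): [(0, 31.1019) (37, 24.9393) (37, 75) (0, 75)]  |A|=1738.238
3. ⊥bis P0·P2 via (23.71,39.065): [(0, 31.1019) (6.5477, 30.0113) (37, 46.0759) (37, 75) (0, 75)]  |A|=1416.4086
4. canonical 5-gon: [(0, 31.1019) (6.5477, 30.0113) (37, 46.0759) (37, 75) (0, 75)]
5. shoelace: 1416.4086

Area of P0's cell: 1416.4086 (5 vertices)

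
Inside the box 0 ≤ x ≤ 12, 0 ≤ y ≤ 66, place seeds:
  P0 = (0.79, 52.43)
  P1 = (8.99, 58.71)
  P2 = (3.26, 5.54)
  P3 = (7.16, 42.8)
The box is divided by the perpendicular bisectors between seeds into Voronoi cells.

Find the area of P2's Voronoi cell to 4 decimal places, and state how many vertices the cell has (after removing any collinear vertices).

Area of P2's cell: 289.0477 (4 vertices)

1. box [0,12]×[0,66]: [(0, 0) (12, 0) (12, 66) (0, 66)]
2. ⊥bis P2·P0 via (2.025,28.985): [(0, 28.8783) (0, 0) (12, 0) (12, 29.5104)]  |A|=350.3327
3. ⊥bis P2·P1 via (6.125,32.125): [(0, 28.8783) (0, 0) (12, 0) (12, 29.5104)]  |A|=350.3327
4. ⊥bis P2·P3 via (5.21,24.17): [(0, 24.7153) (0, 0) (12, 0) (12, 23.4593)]  |A|=289.0477
5. canonical 4-gon: [(0, 24.7153) (0, 0) (12, 0) (12, 23.4593)]
6. shoelace: 289.0477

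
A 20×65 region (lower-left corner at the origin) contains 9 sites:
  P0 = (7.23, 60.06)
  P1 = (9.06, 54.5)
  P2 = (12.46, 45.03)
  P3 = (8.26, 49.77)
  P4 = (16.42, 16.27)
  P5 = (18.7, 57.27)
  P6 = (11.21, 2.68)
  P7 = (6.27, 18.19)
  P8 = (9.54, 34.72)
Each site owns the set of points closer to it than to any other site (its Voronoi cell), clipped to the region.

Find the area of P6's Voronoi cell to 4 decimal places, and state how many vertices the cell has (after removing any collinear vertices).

Area of P6's cell: 182.6377 (5 vertices)

1. box [0,20]×[0,65]: [(0, 0) (20, 0) (20, 65) (0, 65)]
2. ⊥bis P6·P0 via (9.22,31.37): [(0, 30.7305) (0, 0) (20, 0) (20, 32.1177)]  |A|=628.482
3. ⊥bis P6·P1 via (10.135,28.59): [(0, 28.1695) (0, 0) (20, 0) (20, 28.9993)]  |A|=571.688
4. ⊥bis P6·P2 via (11.835,23.855): [(0, 24.2043) (0, 0) (20, 0) (20, 23.614)]  |A|=478.1832
5. ⊥bis P6·P3 via (9.735,26.225): [(0, 24.2043) (0, 0) (20, 0) (20, 23.614)]  |A|=478.1832
6. ⊥bis P6·P4 via (13.815,9.475): [(0, 14.7713) (0, 0) (20, 0) (20, 7.1039)]  |A|=218.7511
7. ⊥bis P6·P5 via (14.955,29.975): [(0, 14.7713) (0, 0) (20, 0) (20, 7.1039)]  |A|=218.7511
8. ⊥bis P6·P7 via (8.74,10.435): [(10.1442, 10.8823) (0, 7.6513) (0, 0) (20, 0) (20, 7.1039)]  |A|=182.6377
9. ⊥bis P6·P8 via (10.375,18.7): [(10.1442, 10.8823) (0, 7.6513) (0, 0) (20, 0) (20, 7.1039)]  |A|=182.6377
10. canonical 5-gon: [(10.1442, 10.8823) (0, 7.6513) (0, 0) (20, 0) (20, 7.1039)]
11. shoelace: 182.6377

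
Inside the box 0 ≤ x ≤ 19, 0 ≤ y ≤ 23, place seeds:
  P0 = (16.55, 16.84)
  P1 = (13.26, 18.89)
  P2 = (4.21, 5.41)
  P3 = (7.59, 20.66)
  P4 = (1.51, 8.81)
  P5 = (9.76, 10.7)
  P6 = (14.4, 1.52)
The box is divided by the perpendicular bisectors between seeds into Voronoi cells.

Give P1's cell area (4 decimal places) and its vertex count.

1. box [0,19]×[0,23]: [(0, 0) (19, 0) (19, 23) (0, 23)]
2. ⊥bis P1·P0 via (14.905,17.865): [(0, 0) (3.7733, 0) (18.1046, 23) (0, 23)]  |A|=251.5962
3. ⊥bis P1·P2 via (8.735,12.15): [(0, 18.0144) (10.5745, 10.915) (18.1046, 23) (0, 23)]  |A|=135.757
4. ⊥bis P1·P3 via (10.425,19.775): [(8.1643, 12.5331) (10.5745, 10.915) (18.1046, 23) (11.4317, 23)]  |A|=55.5777
5. ⊥bis P1·P4 via (7.385,13.85): [(8.2578, 12.8326) (8.9906, 11.9784) (10.5745, 10.915) (18.1046, 23) (11.4317, 23)]  |A|=55.428
6. ⊥bis P1·P5 via (11.51,14.795): [(9.1811, 15.7903) (12.6804, 14.2948) (18.1046, 23) (11.4317, 23)]  |A|=43.3418
7. ⊥bis P1·P6 via (13.83,10.205): [(9.1811, 15.7903) (12.6804, 14.2948) (18.1046, 23) (11.4317, 23)]  |A|=43.3418
8. canonical 4-gon: [(9.1811, 15.7903) (12.6804, 14.2948) (18.1046, 23) (11.4317, 23)]
9. shoelace: 43.3418

Area of P1's cell: 43.3418 (4 vertices)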